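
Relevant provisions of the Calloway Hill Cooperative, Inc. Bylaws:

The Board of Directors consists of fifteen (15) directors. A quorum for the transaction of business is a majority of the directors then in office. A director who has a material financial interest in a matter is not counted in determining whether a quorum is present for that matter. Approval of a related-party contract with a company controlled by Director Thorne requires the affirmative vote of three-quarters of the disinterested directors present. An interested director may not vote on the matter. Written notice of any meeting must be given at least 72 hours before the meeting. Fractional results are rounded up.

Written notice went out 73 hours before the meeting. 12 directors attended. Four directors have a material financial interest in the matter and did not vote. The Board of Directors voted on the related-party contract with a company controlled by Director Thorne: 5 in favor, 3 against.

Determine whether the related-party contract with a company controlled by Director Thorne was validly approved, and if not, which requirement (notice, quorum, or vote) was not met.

Notice: 73 hours given; 72 required (73 ≥ 72). Satisfied.
Quorum: 12 present, but the 4 interested directors do not count, leaving 8. Quorum is 8. Satisfied.
Vote: the related-party contract with a company controlled by Director Thorne requires three-fourths of the disinterested directors present (12 − 4 = 8). 3/4 of 8 = 6, so 6 affirmative votes are needed; 5 voted in favor. Not satisfied.

Invalid — vote requirement not satisfied.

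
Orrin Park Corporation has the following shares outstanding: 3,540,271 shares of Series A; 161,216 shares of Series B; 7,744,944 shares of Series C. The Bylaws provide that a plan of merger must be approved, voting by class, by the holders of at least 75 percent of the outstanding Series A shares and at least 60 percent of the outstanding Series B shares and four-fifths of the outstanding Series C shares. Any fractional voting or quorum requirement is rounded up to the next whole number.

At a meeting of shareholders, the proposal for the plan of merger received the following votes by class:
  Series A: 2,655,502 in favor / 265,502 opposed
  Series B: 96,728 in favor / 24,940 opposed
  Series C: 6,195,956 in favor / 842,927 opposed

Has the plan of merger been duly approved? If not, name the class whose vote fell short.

Not approved — the Series B shares did not give the required vote.

Series A: 3/4 of 3540271 = 2655203.25, rounded up to 2655204; 2,655,204 required, 2,655,502 in favor — approved.
Series B: 3/5 of 161216 = 96729.60, rounded up to 96730; 96,730 required, 96,728 in favor — not approved.
Series C: 4/5 of 7744944 = 6195955.20, rounded up to 6195956; 6,195,956 required, 6,195,956 in favor — approved.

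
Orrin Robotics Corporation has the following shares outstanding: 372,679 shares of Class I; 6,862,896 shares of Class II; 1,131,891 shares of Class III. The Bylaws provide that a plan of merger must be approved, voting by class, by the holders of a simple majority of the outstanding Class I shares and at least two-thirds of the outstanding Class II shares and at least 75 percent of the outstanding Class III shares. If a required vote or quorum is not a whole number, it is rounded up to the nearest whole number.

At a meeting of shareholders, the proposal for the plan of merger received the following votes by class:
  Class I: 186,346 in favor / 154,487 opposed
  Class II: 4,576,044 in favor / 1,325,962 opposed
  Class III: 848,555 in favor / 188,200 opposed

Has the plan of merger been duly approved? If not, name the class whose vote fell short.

Not approved — the Class III shares did not give the required vote.

Class I: a majority of 372679 is 186340; 186,340 required, 186,346 in favor — approved.
Class II: 2/3 of 6862896 = 4575264; 4,575,264 required, 4,576,044 in favor — approved.
Class III: 3/4 of 1131891 = 848918.25, rounded up to 848919; 848,919 required, 848,555 in favor — not approved.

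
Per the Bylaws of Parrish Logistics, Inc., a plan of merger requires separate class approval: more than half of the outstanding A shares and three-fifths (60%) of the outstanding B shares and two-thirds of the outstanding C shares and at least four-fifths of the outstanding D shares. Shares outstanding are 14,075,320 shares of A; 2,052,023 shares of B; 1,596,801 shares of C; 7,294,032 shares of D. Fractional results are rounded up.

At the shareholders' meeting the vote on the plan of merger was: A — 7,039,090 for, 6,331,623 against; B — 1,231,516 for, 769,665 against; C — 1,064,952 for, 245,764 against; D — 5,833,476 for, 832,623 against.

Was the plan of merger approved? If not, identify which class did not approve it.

Not approved — the D shares did not give the required vote.

A: a majority of 14075320 is 7037661; 7,037,661 required, 7,039,090 in favor — approved.
B: 3/5 of 2052023 = 1231213.80, rounded up to 1231214; 1,231,214 required, 1,231,516 in favor — approved.
C: 2/3 of 1596801 = 1064534; 1,064,534 required, 1,064,952 in favor — approved.
D: 4/5 of 7294032 = 5835225.60, rounded up to 5835226; 5,835,226 required, 5,833,476 in favor — not approved.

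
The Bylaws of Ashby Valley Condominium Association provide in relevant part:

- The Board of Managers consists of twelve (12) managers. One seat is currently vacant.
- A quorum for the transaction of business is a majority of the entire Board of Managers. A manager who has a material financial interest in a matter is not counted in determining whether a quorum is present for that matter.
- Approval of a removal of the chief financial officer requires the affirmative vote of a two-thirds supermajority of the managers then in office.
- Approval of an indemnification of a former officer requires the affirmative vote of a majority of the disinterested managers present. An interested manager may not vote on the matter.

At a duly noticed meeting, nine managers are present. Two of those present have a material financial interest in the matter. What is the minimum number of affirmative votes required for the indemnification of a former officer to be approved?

The indemnification of a former officer requires a majority of the disinterested managers present (9 − 2 = 7).
A majority of 7 is 4.

4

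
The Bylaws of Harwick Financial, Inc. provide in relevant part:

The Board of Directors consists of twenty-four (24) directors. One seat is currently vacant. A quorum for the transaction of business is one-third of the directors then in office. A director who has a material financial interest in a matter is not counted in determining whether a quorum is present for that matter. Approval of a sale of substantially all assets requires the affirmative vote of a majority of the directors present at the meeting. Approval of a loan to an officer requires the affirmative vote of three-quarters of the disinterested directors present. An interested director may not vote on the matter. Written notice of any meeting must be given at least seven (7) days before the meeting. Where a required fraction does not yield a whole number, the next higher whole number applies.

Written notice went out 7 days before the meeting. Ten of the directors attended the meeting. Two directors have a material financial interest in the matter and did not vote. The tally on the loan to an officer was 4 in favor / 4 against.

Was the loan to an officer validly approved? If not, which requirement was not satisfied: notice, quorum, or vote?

Invalid — vote requirement not satisfied.

Notice: 7 days given; 7 required (7 ≥ 7). Satisfied.
Quorum: 10 present, but the 2 interested directors do not count, leaving 8. Quorum is 8. Satisfied.
Vote: the loan to an officer requires three-fourths of the disinterested directors present (10 − 2 = 8). 3/4 of 8 = 6, so 6 affirmative votes are needed; 4 voted in favor. Not satisfied.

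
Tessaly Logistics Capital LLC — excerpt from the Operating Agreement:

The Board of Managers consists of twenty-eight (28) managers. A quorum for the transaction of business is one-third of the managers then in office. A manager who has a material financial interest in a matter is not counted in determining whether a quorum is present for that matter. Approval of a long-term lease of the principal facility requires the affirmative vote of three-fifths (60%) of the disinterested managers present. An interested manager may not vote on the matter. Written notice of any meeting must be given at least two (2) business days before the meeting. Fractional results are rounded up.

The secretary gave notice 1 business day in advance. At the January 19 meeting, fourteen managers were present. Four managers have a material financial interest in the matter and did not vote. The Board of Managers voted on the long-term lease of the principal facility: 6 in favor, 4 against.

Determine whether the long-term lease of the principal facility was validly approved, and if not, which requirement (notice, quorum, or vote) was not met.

Notice: 1 business day given; 2 required (1 < 2). Not satisfied.
Quorum: 14 present, but the 4 interested managers do not count, leaving 10. Quorum is 10. Satisfied.
Vote: the long-term lease of the principal facility requires three-fifths of the disinterested managers present (14 − 4 = 10). 3/5 of 10 = 6, so 6 affirmative votes are needed; 6 voted in favor. Satisfied.

Invalid — notice requirement not satisfied.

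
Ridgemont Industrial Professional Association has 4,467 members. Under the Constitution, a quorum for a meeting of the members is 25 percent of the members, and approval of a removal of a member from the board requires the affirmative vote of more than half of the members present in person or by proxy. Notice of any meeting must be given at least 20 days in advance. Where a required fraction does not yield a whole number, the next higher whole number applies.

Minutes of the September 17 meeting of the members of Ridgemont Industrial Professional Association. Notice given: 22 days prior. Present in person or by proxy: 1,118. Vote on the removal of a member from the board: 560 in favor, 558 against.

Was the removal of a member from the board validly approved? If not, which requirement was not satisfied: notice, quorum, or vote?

Valid — all requirements satisfied.

Notice: 22 days given; 20 required. Satisfied.
Quorum: 25% of 4,467 = 1,116.75, rounded up to 1,117; 1,118 present. Satisfied.
Vote: requires a majority of those present (1,118); a majority of 1118 is 560, so 560 needed; 560 in favor. Satisfied.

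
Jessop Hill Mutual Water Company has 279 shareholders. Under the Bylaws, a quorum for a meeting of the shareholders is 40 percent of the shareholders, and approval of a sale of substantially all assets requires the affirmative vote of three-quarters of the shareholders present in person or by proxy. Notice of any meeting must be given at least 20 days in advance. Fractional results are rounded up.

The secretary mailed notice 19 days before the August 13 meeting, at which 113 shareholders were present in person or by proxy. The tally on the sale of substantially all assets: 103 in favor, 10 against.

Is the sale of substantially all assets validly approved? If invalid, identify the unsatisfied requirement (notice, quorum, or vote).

Invalid — notice requirement not satisfied.

Notice: 19 days given; 20 required. Not satisfied.
Quorum: 40% of 279 = 111.60, rounded up to 112; 113 present. Satisfied.
Vote: requires three-fourths of those present (113); 3/4 of 113 = 84.75, rounded up to 85, so 85 needed; 103 in favor. Satisfied.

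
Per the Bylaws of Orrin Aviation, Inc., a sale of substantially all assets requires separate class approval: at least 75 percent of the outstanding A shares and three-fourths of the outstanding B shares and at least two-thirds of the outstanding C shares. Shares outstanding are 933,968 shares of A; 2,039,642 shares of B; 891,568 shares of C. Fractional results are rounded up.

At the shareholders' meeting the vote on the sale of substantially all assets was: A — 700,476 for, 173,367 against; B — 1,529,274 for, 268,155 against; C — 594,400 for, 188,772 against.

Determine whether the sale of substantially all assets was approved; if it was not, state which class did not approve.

A: 3/4 of 933968 = 700476; 700,476 required, 700,476 in favor — approved.
B: 3/4 of 2039642 = 1529731.50, rounded up to 1529732; 1,529,732 required, 1,529,274 in favor — not approved.
C: 2/3 of 891568 = 594378.67, rounded up to 594379; 594,379 required, 594,400 in favor — approved.

Not approved — the B shares did not give the required vote.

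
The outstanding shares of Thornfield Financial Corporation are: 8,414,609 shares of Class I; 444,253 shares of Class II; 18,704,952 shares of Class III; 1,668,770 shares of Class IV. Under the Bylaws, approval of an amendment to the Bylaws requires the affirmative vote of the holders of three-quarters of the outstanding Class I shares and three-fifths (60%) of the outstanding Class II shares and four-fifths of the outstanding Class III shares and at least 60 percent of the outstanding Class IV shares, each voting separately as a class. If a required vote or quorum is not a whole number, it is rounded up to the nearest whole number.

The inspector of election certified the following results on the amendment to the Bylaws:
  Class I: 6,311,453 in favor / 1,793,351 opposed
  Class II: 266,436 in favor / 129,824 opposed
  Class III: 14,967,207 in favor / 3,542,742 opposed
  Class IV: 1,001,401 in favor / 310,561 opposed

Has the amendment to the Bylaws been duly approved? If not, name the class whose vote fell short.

Class I: 3/4 of 8414609 = 6310956.75, rounded up to 6310957; 6,310,957 required, 6,311,453 in favor — approved.
Class II: 3/5 of 444253 = 266551.80, rounded up to 266552; 266,552 required, 266,436 in favor — not approved.
Class III: 4/5 of 18704952 = 14963961.60, rounded up to 14963962; 14,963,962 required, 14,967,207 in favor — approved.
Class IV: 3/5 of 1668770 = 1001262; 1,001,262 required, 1,001,401 in favor — approved.

Not approved — the Class II shares did not give the required vote.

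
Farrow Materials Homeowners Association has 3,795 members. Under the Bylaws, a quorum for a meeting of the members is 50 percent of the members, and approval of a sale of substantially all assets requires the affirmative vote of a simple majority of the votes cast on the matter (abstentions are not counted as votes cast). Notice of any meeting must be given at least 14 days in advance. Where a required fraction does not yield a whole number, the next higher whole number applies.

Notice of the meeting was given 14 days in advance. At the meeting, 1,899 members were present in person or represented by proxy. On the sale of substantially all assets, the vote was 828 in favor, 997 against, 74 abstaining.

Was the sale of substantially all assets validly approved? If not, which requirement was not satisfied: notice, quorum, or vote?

Notice: 14 days given; 14 required. Satisfied.
Quorum: 50% of 3,795 = 1,897.50, rounded up to 1,898; 1,899 present. Satisfied.
Vote: requires a majority of the votes cast (1,899 − 74 abstaining = 1,825); a majority of 1825 is 913, so 913 needed; 828 in favor. Not satisfied.

Invalid — vote requirement not satisfied.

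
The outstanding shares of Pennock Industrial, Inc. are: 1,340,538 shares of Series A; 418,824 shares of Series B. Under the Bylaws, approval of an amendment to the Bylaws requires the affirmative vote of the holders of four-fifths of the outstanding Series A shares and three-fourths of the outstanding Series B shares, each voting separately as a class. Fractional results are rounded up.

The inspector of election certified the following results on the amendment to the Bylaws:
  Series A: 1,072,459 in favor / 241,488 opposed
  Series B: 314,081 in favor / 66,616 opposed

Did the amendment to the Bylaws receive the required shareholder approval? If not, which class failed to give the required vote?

Not approved — the Series B shares did not give the required vote.

Series A: 4/5 of 1340538 = 1072430.40, rounded up to 1072431; 1,072,431 required, 1,072,459 in favor — approved.
Series B: 3/4 of 418824 = 314118; 314,118 required, 314,081 in favor — not approved.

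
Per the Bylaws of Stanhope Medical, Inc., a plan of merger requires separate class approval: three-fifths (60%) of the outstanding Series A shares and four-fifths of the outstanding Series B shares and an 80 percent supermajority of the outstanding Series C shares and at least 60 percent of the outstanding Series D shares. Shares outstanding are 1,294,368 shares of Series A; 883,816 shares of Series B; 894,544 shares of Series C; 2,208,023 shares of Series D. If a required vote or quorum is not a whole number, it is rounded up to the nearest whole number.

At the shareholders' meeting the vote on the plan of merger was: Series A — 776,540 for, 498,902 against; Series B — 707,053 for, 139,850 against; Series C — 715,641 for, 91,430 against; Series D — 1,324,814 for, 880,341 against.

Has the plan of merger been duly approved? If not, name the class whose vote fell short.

Series A: 3/5 of 1294368 = 776620.80, rounded up to 776621; 776,621 required, 776,540 in favor — not approved.
Series B: 4/5 of 883816 = 707052.80, rounded up to 707053; 707,053 required, 707,053 in favor — approved.
Series C: 4/5 of 894544 = 715635.20, rounded up to 715636; 715,636 required, 715,641 in favor — approved.
Series D: 3/5 of 2208023 = 1324813.80, rounded up to 1324814; 1,324,814 required, 1,324,814 in favor — approved.

Not approved — the Series A shares did not give the required vote.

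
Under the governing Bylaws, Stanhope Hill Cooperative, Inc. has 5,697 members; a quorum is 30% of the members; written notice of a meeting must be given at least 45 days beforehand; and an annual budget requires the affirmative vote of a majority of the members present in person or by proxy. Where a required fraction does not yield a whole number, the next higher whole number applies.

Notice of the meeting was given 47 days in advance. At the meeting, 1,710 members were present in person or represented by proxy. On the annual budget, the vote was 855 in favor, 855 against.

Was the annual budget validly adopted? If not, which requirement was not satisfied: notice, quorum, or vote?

Invalid — vote requirement not satisfied.

Notice: 47 days given; 45 required. Satisfied.
Quorum: 30% of 5,697 = 1,709.10, rounded up to 1,710; 1,710 present. Satisfied.
Vote: requires a majority of those present (1,710); a majority of 1710 is 856, so 856 needed; 855 in favor. Not satisfied.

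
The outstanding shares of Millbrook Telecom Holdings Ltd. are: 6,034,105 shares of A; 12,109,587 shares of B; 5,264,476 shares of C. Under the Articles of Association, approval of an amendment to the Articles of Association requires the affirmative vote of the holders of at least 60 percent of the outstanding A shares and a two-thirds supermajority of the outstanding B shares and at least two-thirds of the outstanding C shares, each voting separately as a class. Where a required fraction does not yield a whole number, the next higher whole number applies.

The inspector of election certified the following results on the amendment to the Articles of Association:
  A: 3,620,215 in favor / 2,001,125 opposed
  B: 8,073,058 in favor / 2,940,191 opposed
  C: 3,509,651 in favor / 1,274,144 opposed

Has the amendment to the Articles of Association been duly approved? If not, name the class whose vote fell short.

A: 3/5 of 6034105 = 3620463; 3,620,463 required, 3,620,215 in favor — not approved.
B: 2/3 of 12109587 = 8073058; 8,073,058 required, 8,073,058 in favor — approved.
C: 2/3 of 5264476 = 3509650.67, rounded up to 3509651; 3,509,651 required, 3,509,651 in favor — approved.

Not approved — the A shares did not give the required vote.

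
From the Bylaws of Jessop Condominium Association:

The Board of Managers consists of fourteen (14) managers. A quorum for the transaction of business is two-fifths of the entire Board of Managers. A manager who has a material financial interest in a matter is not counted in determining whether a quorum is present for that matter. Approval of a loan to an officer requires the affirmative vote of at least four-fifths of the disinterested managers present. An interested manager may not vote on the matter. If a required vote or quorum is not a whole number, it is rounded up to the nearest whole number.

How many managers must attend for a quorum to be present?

2/5 of 14 = 5.60, rounded up to 6.

6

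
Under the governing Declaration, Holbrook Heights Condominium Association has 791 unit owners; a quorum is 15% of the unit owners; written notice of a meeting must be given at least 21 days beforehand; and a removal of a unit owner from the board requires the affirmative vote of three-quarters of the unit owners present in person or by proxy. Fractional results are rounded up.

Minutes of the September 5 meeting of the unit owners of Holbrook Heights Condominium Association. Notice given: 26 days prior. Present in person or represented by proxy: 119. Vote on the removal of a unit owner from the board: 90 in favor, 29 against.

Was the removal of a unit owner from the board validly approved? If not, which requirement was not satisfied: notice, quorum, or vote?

Valid — all requirements satisfied.

Notice: 26 days given; 21 required. Satisfied.
Quorum: 15% of 791 = 118.65, rounded up to 119; 119 present. Satisfied.
Vote: requires three-fourths of those present (119); 3/4 of 119 = 89.25, rounded up to 90, so 90 needed; 90 in favor. Satisfied.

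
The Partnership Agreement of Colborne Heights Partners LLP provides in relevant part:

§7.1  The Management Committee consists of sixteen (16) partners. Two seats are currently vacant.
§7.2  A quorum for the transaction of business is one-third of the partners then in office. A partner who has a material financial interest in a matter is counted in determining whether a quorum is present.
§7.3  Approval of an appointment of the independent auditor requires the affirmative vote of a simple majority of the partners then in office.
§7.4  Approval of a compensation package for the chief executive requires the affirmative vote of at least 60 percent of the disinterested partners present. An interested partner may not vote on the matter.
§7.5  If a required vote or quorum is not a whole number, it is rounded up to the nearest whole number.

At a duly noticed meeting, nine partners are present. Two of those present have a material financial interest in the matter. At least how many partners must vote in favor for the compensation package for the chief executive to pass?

5

The compensation package for the chief executive requires three-fifths of the disinterested partners present (9 − 2 = 7).
3/5 of 7 = 4.20, rounded up to 5.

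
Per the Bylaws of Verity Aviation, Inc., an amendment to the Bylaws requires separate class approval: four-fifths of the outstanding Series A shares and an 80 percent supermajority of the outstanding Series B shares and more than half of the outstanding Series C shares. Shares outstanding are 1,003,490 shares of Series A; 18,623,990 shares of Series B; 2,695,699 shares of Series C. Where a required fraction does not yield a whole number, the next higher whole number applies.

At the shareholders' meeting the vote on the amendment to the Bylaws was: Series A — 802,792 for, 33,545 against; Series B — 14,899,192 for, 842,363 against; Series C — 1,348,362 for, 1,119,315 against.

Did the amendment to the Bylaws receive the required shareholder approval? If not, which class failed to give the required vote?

Series A: 4/5 of 1003490 = 802792; 802,792 required, 802,792 in favor — approved.
Series B: 4/5 of 18623990 = 14899192; 14,899,192 required, 14,899,192 in favor — approved.
Series C: a majority of 2695699 is 1347850; 1,347,850 required, 1,348,362 in favor — approved.

Approved — every class gave the required vote.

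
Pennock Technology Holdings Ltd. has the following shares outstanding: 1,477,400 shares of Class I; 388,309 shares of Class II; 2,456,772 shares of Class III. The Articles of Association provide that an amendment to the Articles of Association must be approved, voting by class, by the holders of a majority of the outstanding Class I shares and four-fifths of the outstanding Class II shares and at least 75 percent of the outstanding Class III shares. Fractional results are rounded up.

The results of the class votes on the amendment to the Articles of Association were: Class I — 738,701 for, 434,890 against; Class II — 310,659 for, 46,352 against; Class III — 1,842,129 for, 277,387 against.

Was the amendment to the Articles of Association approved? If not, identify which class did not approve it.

Not approved — the Class III shares did not give the required vote.

Class I: a majority of 1477400 is 738701; 738,701 required, 738,701 in favor — approved.
Class II: 4/5 of 388309 = 310647.20, rounded up to 310648; 310,648 required, 310,659 in favor — approved.
Class III: 3/4 of 2456772 = 1842579; 1,842,579 required, 1,842,129 in favor — not approved.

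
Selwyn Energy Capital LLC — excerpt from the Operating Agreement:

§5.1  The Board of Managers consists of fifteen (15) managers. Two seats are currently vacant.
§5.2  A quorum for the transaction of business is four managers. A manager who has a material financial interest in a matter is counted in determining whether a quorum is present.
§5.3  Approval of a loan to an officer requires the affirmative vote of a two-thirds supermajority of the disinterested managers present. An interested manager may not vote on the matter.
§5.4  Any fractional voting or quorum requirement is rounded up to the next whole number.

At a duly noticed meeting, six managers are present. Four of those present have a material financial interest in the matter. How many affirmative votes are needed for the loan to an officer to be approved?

2

The loan to an officer requires two-thirds of the disinterested managers present (6 − 4 = 2).
2/3 of 2 = 1.33, rounded up to 2.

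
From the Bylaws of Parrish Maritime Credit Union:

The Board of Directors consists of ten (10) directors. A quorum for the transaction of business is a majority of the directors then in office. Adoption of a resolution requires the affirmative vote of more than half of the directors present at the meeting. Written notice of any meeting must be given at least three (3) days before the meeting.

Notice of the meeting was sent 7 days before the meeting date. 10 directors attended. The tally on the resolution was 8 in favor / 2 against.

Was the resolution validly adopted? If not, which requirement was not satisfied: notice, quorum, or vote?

Notice: 7 days given; 3 required (7 ≥ 3). Satisfied.
Quorum: 10 present; quorum is 6. Satisfied.
Vote: the resolution requires a majority of the directors present (10). A majority of 10 is 6, so 6 affirmative votes are needed; 8 voted in favor. Satisfied.

Valid — all requirements satisfied.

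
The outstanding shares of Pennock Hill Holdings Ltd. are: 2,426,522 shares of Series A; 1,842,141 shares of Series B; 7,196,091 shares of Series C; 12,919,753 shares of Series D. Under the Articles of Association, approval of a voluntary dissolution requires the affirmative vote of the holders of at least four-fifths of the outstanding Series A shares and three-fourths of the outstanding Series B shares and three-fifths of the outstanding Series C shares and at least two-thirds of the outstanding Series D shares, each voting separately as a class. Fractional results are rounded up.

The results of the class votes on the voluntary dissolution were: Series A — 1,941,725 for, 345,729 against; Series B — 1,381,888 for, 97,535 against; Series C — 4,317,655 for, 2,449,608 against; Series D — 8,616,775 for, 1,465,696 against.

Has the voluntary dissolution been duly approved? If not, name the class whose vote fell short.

Series A: 4/5 of 2426522 = 1941217.60, rounded up to 1941218; 1,941,218 required, 1,941,725 in favor — approved.
Series B: 3/4 of 1842141 = 1381605.75, rounded up to 1381606; 1,381,606 required, 1,381,888 in favor — approved.
Series C: 3/5 of 7196091 = 4317654.60, rounded up to 4317655; 4,317,655 required, 4,317,655 in favor — approved.
Series D: 2/3 of 12919753 = 8613168.67, rounded up to 8613169; 8,613,169 required, 8,616,775 in favor — approved.

Approved — every class gave the required vote.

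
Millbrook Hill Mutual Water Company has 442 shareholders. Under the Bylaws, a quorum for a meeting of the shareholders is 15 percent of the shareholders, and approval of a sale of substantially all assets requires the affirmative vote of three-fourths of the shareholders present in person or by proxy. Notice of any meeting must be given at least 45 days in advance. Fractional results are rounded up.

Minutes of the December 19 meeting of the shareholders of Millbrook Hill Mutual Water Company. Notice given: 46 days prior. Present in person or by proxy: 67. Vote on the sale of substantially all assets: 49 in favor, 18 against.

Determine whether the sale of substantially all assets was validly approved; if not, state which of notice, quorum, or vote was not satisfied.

Invalid — vote requirement not satisfied.

Notice: 46 days given; 45 required. Satisfied.
Quorum: 15% of 442 = 66.30, rounded up to 67; 67 present. Satisfied.
Vote: requires three-fourths of those present (67); 3/4 of 67 = 50.25, rounded up to 51, so 51 needed; 49 in favor. Not satisfied.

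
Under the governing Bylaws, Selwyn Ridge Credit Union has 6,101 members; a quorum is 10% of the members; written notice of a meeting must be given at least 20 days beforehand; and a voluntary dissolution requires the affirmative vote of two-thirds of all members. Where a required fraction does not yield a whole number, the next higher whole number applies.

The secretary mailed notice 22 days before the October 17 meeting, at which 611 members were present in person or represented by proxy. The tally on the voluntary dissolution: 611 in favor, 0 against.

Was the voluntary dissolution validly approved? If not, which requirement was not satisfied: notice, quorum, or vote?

Invalid — vote requirement not satisfied.

Notice: 22 days given; 20 required. Satisfied.
Quorum: 10% of 6,101 = 610.10, rounded up to 611; 611 present. Satisfied.
Vote: requires two-thirds of all members (6,101); 2/3 of 6101 = 4067.33, rounded up to 4068, so 4,068 needed; 611 in favor. Not satisfied.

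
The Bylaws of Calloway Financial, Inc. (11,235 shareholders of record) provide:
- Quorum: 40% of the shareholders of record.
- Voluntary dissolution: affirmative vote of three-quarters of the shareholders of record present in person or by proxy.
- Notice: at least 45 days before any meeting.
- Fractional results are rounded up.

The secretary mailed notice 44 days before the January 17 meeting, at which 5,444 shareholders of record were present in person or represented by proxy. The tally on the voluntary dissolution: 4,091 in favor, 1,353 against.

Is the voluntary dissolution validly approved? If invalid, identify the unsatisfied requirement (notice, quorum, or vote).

Notice: 44 days given; 45 required. Not satisfied.
Quorum: 40% of 11,235 = 4,494; 5,444 present. Satisfied.
Vote: requires three-fourths of those present (5,444); 3/4 of 5444 = 4083, so 4,083 needed; 4,091 in favor. Satisfied.

Invalid — notice requirement not satisfied.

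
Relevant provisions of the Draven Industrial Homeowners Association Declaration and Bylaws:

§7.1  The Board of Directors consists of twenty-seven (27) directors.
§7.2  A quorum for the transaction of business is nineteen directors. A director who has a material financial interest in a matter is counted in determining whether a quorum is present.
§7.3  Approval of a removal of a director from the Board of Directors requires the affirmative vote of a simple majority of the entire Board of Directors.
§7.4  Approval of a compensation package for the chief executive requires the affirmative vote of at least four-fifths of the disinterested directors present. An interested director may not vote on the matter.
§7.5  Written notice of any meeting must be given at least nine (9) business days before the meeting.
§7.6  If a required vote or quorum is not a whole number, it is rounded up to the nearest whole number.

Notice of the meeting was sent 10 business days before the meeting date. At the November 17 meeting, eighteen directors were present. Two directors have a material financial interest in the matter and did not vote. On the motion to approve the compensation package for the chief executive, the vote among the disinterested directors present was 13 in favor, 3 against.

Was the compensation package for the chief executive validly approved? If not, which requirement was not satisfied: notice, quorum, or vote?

Invalid — quorum requirement not satisfied.

Notice: 10 business days given; 9 required (10 ≥ 9). Satisfied.
Quorum: 18 present (interested directors count toward quorum); quorum is 19. Not satisfied.
Vote: the compensation package for the chief executive requires four-fifths of the disinterested directors present (18 − 2 = 16). 4/5 of 16 = 12.80, rounded up to 13, so 13 affirmative votes are needed; 13 voted in favor. Satisfied. (Moot — without a quorum no business can be validly transacted.)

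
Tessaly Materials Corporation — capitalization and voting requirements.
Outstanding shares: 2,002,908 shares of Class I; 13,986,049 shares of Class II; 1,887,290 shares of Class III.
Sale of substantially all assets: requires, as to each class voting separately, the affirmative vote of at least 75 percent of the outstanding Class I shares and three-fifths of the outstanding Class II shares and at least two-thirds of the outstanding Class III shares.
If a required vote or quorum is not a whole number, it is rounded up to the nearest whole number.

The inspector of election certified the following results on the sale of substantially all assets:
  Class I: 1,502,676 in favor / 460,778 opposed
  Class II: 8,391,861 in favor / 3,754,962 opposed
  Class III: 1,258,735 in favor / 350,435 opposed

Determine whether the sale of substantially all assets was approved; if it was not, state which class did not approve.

Class I: 3/4 of 2002908 = 1502181; 1,502,181 required, 1,502,676 in favor — approved.
Class II: 3/5 of 13986049 = 8391629.40, rounded up to 8391630; 8,391,630 required, 8,391,861 in favor — approved.
Class III: 2/3 of 1887290 = 1258193.33, rounded up to 1258194; 1,258,194 required, 1,258,735 in favor — approved.

Approved — every class gave the required vote.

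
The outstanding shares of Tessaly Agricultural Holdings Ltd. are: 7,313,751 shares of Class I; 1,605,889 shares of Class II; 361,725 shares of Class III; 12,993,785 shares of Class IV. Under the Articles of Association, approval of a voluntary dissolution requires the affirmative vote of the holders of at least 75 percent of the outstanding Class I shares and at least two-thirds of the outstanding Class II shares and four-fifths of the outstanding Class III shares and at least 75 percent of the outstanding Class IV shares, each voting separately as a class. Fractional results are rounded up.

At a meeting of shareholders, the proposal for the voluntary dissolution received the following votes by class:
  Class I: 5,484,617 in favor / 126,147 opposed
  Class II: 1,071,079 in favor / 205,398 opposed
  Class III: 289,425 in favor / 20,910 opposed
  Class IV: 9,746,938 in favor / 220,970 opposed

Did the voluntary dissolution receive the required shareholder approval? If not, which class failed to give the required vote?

Not approved — the Class I shares did not give the required vote.

Class I: 3/4 of 7313751 = 5485313.25, rounded up to 5485314; 5,485,314 required, 5,484,617 in favor — not approved.
Class II: 2/3 of 1605889 = 1070592.67, rounded up to 1070593; 1,070,593 required, 1,071,079 in favor — approved.
Class III: 4/5 of 361725 = 289380; 289,380 required, 289,425 in favor — approved.
Class IV: 3/4 of 12993785 = 9745338.75, rounded up to 9745339; 9,745,339 required, 9,746,938 in favor — approved.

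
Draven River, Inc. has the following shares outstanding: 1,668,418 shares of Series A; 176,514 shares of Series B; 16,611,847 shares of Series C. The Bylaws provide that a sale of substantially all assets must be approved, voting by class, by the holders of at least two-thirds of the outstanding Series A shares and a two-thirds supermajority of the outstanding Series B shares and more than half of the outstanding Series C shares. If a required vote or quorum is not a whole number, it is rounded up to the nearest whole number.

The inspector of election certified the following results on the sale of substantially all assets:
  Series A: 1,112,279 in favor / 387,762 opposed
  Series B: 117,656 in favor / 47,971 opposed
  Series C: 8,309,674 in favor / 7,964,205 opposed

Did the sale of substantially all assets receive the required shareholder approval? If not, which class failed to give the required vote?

Not approved — the Series B shares did not give the required vote.

Series A: 2/3 of 1668418 = 1112278.67, rounded up to 1112279; 1,112,279 required, 1,112,279 in favor — approved.
Series B: 2/3 of 176514 = 117676; 117,676 required, 117,656 in favor — not approved.
Series C: a majority of 16611847 is 8305924; 8,305,924 required, 8,309,674 in favor — approved.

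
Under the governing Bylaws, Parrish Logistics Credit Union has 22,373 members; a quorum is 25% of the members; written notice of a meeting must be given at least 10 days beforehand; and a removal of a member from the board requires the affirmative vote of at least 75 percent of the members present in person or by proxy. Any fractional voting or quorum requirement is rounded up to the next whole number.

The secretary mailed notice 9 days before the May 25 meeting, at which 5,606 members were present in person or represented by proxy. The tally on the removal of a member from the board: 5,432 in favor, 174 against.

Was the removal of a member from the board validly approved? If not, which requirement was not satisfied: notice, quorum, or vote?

Invalid — notice requirement not satisfied.

Notice: 9 days given; 10 required. Not satisfied.
Quorum: 25% of 22,373 = 5,593.25, rounded up to 5,594; 5,606 present. Satisfied.
Vote: requires three-fourths of those present (5,606); 3/4 of 5606 = 4204.50, rounded up to 4205, so 4,205 needed; 5,432 in favor. Satisfied.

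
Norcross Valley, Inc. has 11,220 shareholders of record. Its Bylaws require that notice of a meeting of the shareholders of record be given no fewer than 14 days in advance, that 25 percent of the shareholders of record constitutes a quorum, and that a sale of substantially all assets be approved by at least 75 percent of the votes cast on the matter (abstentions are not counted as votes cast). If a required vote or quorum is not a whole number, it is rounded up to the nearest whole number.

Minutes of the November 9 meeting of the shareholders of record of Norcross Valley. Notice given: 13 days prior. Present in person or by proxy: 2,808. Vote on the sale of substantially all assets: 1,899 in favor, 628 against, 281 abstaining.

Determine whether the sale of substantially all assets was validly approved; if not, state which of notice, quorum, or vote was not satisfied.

Invalid — notice requirement not satisfied.

Notice: 13 days given; 14 required. Not satisfied.
Quorum: 25% of 11,220 = 2,805; 2,808 present. Satisfied.
Vote: requires three-fourths of the votes cast (2,808 − 281 abstaining = 2,527); 3/4 of 2527 = 1895.25, rounded up to 1896, so 1,896 needed; 1,899 in favor. Satisfied.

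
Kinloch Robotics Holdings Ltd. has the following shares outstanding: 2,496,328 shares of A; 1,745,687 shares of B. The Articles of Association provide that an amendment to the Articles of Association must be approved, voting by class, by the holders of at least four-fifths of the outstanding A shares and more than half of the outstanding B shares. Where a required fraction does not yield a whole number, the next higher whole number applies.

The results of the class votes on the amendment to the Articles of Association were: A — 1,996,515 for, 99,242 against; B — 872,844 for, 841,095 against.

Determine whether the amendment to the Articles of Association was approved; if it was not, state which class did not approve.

Not approved — the A shares did not give the required vote.

A: 4/5 of 2496328 = 1997062.40, rounded up to 1997063; 1,997,063 required, 1,996,515 in favor — not approved.
B: a majority of 1745687 is 872844; 872,844 required, 872,844 in favor — approved.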